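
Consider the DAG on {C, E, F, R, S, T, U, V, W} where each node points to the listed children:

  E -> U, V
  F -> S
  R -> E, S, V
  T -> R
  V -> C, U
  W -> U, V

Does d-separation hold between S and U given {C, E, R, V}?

6 paths connect S and U; each must be blocked for d-separation to hold:
Path 1: S ← R → V → U
  R is a fork here and R is conditioned on, so the path is blocked at R.
Path 2: S ← R → V ← W → U
  R is a fork here and R is conditioned on, so the path is blocked at R.
Path 3: S ← R → V ← E → U
  R is a fork here and R is conditioned on, so the path is blocked at R.
Path 4: S ← R → E → U
  R is a fork here and R is conditioned on, so the path is blocked at R.
Path 5: S ← R → E → V → U
  R is a fork here and R is conditioned on, so the path is blocked at R.
Path 6: S ← R → E → V ← W → U
  R is a fork here and R is conditioned on, so the path is blocked at R.
Since every path is blocked, d-separation holds.

Yes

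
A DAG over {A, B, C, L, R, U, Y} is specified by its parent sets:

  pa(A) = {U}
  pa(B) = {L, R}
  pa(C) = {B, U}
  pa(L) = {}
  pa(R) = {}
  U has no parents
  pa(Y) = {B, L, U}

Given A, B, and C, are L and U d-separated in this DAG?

4 paths connect L and U; each must be blocked for d-separation to hold:
  1. L → B → Y ← U — B:chain[blocks]; Y:collider[blocks] ⇒ blocked
  2. L → B → C ← U — B:chain[blocks]; C:collider[open] ⇒ blocked
  3. L → Y ← U — Y:collider[blocks] ⇒ blocked
  4. L → Y ← B → C ← U — Y:collider[blocks]; B:fork[blocks]; C:collider[open] ⇒ blocked
All paths are blocked; L ⊥ U | {A, B, C} holds.

Yes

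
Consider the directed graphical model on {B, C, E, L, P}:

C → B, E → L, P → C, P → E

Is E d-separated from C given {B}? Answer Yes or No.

There is one path between E and C:
Path 1: E ← P → C
  P is a fork and P is not conditioned on — no node blocks this path, so it is active.
Since the path E ← P → C is active, E and C are not d-separated given {B}.

No — E and C are not d-separated given {B}.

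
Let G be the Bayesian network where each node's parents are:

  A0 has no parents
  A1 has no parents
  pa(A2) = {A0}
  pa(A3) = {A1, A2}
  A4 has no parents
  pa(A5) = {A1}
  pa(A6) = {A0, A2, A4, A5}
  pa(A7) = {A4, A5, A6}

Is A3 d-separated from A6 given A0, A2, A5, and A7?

Yes — A3 and A6 are d-separated given {A0, A2, A5, A7}.

5 paths connect A3 and A6; each must be blocked for d-separation to hold:
Path 1: A3 ← A1 → A5 → A6
  A5 is a chain here and A5 is conditioned on, so the path is blocked at A5.
Path 2: A3 ← A1 → A5 → A7 ← A4 → A6
  A5 is a chain here and A5 is conditioned on, so the path is blocked at A5.
Path 3: A3 ← A1 → A5 → A7 ← A6
  A5 is a chain here and A5 is conditioned on, so the path is blocked at A5.
Path 4: A3 ← A2 ← A0 → A6
  A2 is a chain here and A2 is conditioned on, so the path is blocked at A2.
Path 5: A3 ← A2 → A6
  A2 is a fork here and A2 is conditioned on, so the path is blocked at A2.
Since every path is blocked, d-separation holds.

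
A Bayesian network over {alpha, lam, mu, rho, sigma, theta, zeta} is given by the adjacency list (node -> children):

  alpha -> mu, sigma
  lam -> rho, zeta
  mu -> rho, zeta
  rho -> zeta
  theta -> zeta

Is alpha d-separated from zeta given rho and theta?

We examine all 3 paths between alpha and zeta:
  1. alpha → mu → rho ← lam → zeta — mu:chain[open]; rho:collider[open]; lam:fork[open] ⇒ active
  2. alpha → mu → rho → zeta — mu:chain[open]; rho:chain[blocks] ⇒ blocked
  3. alpha → mu → zeta — mu:chain[open] ⇒ active
At least one path is unblocked, so d-separation fails.

No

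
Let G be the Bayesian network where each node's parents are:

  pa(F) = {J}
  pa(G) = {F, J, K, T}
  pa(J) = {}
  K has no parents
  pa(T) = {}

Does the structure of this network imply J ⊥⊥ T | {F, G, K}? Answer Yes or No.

No

We examine all 2 paths between J and T:
  1. J → G ← T — G:collider[open] ⇒ active
  2. J → F → G ← T — F:chain[blocks]; G:collider[open] ⇒ blocked
Because an active path exists, J and T are not d-separated.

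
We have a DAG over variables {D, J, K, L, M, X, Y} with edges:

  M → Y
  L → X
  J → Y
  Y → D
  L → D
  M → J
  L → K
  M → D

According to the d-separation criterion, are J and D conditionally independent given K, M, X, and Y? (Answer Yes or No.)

There are 4 undirected paths between J and D; checking each against the conditioning set {K, M, X, Y}:
Path 1: J ← M → Y → D
  M is a fork here and M is conditioned on, so the path is blocked at M.
Path 2: J ← M → D
  M is a fork here and M is conditioned on, so the path is blocked at M.
Path 3: J → Y ← M → D
  M is a fork here and M is conditioned on, so the path is blocked at M.
Path 4: J → Y → D
  Y is a chain here and Y is conditioned on, so the path is blocked at Y.
All paths are blocked; J ⊥ D | {K, M, X, Y} holds.

Yes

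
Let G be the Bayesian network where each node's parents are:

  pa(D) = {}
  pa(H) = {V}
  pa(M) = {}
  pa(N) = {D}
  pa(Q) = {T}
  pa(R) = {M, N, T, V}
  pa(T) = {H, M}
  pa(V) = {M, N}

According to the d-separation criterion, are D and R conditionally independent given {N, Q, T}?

Yes

We examine all 6 paths between D and R:
Path 1: D → N → R
  N is a chain here and N is conditioned on, so the path is blocked at N.
Path 2: D → N → V → R
  N is a chain here and N is conditioned on, so the path is blocked at N.
Path 3: D → N → V ← M → R
  N is a chain here and N is conditioned on, so the path is blocked at N.
Path 4: D → N → V ← M → T → R
  N is a chain here and N is conditioned on, so the path is blocked at N.
Path 5: D → N → V → H → T → R
  N is a chain here and N is conditioned on, so the path is blocked at N.
Path 6: D → N → V → H → T ← M → R
  N is a chain here and N is conditioned on, so the path is blocked at N.
Since every path is blocked, d-separation holds.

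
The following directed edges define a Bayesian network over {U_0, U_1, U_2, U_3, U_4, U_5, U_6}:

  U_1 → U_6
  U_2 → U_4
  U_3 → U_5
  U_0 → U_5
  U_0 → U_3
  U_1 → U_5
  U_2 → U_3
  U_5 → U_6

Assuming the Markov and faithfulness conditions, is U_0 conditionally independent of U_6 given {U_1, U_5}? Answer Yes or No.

Yes

There are 4 undirected paths between U_0 and U_6; checking each against the conditioning set {U_1, U_5}:
Path 1: U_0 → U_5 ← U_1 → U_6
  U_1 is a fork here and U_1 is conditioned on, so the path is blocked at U_1.
Path 2: U_0 → U_5 → U_6
  U_5 is a chain here and U_5 is conditioned on, so the path is blocked at U_5.
Path 3: U_0 → U_3 → U_5 ← U_1 → U_6
  U_1 is a fork here and U_1 is conditioned on, so the path is blocked at U_1.
Path 4: U_0 → U_3 → U_5 → U_6
  U_5 is a chain here and U_5 is conditioned on, so the path is blocked at U_5.
All paths are blocked; U_0 ⊥ U_6 | {U_1, U_5} holds.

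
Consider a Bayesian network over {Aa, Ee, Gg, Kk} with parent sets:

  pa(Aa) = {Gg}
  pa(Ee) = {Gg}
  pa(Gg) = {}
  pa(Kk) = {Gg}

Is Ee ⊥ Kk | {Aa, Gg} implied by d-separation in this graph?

The only undirected path from Ee to Kk is:
Path 1: Ee ← Gg → Kk
  Gg is a fork here and Gg is conditioned on, so the path is blocked at Gg.
Since every path is blocked, d-separation holds.

Yes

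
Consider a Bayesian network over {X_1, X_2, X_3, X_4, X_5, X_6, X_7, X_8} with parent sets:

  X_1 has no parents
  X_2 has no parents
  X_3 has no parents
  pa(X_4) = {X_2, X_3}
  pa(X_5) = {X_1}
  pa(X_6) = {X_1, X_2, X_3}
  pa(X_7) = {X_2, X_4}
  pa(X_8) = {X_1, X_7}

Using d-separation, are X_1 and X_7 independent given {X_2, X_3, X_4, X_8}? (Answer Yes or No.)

No

5 paths connect X_1 and X_7; each must be blocked for d-separation to hold:
Path 1: X_1 → X_8 ← X_7
  X_8 is a collider and X_8 is conditioned on, which opens it — no node blocks this path, so it is active.
Path 2: X_1 → X_6 ← X_2 → X_7
  X_6 is a collider here and neither X_6 nor any of its descendants is conditioned on, so the collider stays closed — the path is blocked at X_6.
Path 3: X_1 → X_6 ← X_2 → X_4 → X_7
  X_6 is a collider here and neither X_6 nor any of its descendants is conditioned on, so the collider stays closed — the path is blocked at X_6.
Path 4: X_1 → X_6 ← X_3 → X_4 → X_7
  X_6 is a collider here and neither X_6 nor any of its descendants is conditioned on, so the collider stays closed — the path is blocked at X_6.
Path 5: X_1 → X_6 ← X_3 → X_4 ← X_2 → X_7
  X_6 is a collider here and neither X_6 nor any of its descendants is conditioned on, so the collider stays closed — the path is blocked at X_6.
Because an active path exists, X_1 and X_7 are not d-separated.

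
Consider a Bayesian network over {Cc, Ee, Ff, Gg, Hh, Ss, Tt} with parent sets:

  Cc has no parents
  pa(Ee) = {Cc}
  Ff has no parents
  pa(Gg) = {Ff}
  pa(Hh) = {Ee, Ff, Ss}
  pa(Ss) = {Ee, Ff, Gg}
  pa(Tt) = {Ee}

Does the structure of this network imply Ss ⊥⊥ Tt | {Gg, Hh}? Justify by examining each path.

No

We examine all 4 paths between Ss and Tt:
  1. Ss → Hh ← Ee → Tt — Hh:collider[open]; Ee:fork[open] ⇒ active
  2. Ss ← Ee → Tt — Ee:fork[open] ⇒ active
  3. Ss ← Gg ← Ff → Hh ← Ee → Tt — Gg:chain[blocks]; Ff:fork[open]; Hh:collider[open]; Ee:fork[open] ⇒ blocked
  4. Ss ← Ff → Hh ← Ee → Tt — Ff:fork[open]; Hh:collider[open]; Ee:fork[open] ⇒ active
Since the path Ss → Hh ← Ee → Tt is active, Ss and Tt are not d-separated given {Gg, Hh}.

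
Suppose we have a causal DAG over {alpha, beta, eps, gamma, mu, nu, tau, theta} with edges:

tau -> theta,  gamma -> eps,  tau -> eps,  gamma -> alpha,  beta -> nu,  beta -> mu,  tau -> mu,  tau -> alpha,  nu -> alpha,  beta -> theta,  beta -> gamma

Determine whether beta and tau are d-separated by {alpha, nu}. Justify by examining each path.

No

Enumerating the 6 paths from beta to tau and testing each for blocking by {alpha, nu}:
Path 1: beta → theta ← tau
  theta is a collider here and neither theta nor any of its descendants is conditioned on, so the collider stays closed — the path is blocked at theta.
Path 2: beta → mu ← tau
  mu is a collider here and neither mu nor any of its descendants is conditioned on, so the collider stays closed — the path is blocked at mu.
Path 3: beta → nu → alpha ← tau
  nu is a chain here and nu is conditioned on, so the path is blocked at nu.
Path 4: beta → nu → alpha ← gamma → eps ← tau
  nu is a chain here and nu is conditioned on, so the path is blocked at nu.
Path 5: beta → gamma → alpha ← tau
  gamma is a chain and gamma is not conditioned on; alpha is a collider and alpha is conditioned on, which opens it — no node blocks this path, so it is active.
Path 6: beta → gamma → eps ← tau
  eps is a collider here and neither eps nor any of its descendants is conditioned on, so the collider stays closed — the path is blocked at eps.
Because an active path exists, beta and tau are not d-separated.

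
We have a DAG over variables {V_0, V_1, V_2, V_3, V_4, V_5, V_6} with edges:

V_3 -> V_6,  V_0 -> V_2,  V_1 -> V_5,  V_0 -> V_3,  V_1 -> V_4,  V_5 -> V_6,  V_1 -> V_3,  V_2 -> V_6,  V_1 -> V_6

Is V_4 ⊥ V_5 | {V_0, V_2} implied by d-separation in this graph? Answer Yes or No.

Enumerating the 4 paths from V_4 to V_5 and testing each for blocking by {V_0, V_2}:
Path 1: V_4 ← V_1 → V_3 ← V_0 → V_2 → V_6 ← V_5
  V_3 is a collider here and neither V_3 nor any of its descendants is conditioned on, so the collider stays closed — the path is blocked at V_3.
Path 2: V_4 ← V_1 → V_3 → V_6 ← V_5
  V_6 is a collider here and neither V_6 nor any of its descendants is conditioned on, so the collider stays closed — the path is blocked at V_6.
Path 3: V_4 ← V_1 → V_5
  V_1 is a fork and V_1 is not conditioned on — no node blocks this path, so it is active.
Path 4: V_4 ← V_1 → V_6 ← V_5
  V_6 is a collider here and neither V_6 nor any of its descendants is conditioned on, so the collider stays closed — the path is blocked at V_6.
At least one path is unblocked, so d-separation fails.

No — V_4 and V_5 are not d-separated given {V_0, V_2}.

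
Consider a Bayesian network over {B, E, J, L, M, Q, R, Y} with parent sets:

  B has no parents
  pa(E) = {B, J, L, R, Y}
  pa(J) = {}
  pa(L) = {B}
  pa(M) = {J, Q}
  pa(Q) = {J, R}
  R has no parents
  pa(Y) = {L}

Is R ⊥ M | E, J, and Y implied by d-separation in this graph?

No — R and M are not d-separated given {E, J, Y}.

4 paths connect R and M; each must be blocked for d-separation to hold:
Path 1: R → Q ← J → M
  Q is a collider here and neither Q nor any of its descendants is conditioned on, so the collider stays closed — the path is blocked at Q.
Path 2: R → Q → M
  Q is a chain and Q is not conditioned on — no node blocks this path, so it is active.
Path 3: R → E ← J → Q → M
  J is a fork here and J is conditioned on, so the path is blocked at J.
Path 4: R → E ← J → M
  J is a fork here and J is conditioned on, so the path is blocked at J.
At least one path is unblocked, so d-separation fails.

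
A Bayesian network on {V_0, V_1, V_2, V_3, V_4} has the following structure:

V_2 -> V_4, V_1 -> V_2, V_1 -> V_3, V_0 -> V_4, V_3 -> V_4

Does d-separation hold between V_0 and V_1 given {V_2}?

There are 2 undirected paths between V_0 and V_1; checking each against the conditioning set {V_2}:
  1. V_0 → V_4 ← V_3 ← V_1 — V_4:collider[blocks]; V_3:chain[open] ⇒ blocked
  2. V_0 → V_4 ← V_2 ← V_1 — V_4:collider[blocks]; V_2:chain[blocks] ⇒ blocked
Every path is blocked, so V_0 and V_1 are d-separated given {V_2}.

Yes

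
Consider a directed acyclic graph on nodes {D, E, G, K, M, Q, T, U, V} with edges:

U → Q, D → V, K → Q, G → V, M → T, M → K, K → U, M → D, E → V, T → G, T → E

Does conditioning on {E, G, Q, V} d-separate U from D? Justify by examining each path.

There are 6 undirected paths between U and D; checking each against the conditioning set {E, G, Q, V}:
Path 1: U → Q ← K ← M → D
  Q is a collider and Q is conditioned on, which opens it; K is a chain and K is not conditioned on; M is a fork and M is not conditioned on — no node blocks this path, so it is active.
Path 2: U → Q ← K ← M → T → E → V ← D
  E is a chain here and E is conditioned on, so the path is blocked at E.
Path 3: U → Q ← K ← M → T → G → V ← D
  G is a chain here and G is conditioned on, so the path is blocked at G.
Path 4: U ← K ← M → D
  K is a chain and K is not conditioned on; M is a fork and M is not conditioned on — no node blocks this path, so it is active.
Path 5: U ← K ← M → T → E → V ← D
  E is a chain here and E is conditioned on, so the path is blocked at E.
Path 6: U ← K ← M → T → G → V ← D
  G is a chain here and G is conditioned on, so the path is blocked at G.
At least one path is unblocked, so d-separation fails.

No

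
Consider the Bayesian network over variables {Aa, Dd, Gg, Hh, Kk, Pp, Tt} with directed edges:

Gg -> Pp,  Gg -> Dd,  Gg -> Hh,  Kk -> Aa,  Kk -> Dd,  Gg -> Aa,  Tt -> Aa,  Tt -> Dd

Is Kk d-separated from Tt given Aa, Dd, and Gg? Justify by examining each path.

Enumerating the 4 paths from Kk to Tt and testing each for blocking by {Aa, Dd, Gg}:
  1. Kk → Aa ← Tt — Aa:collider[open] ⇒ active
  2. Kk → Aa ← Gg → Dd ← Tt — Aa:collider[open]; Gg:fork[blocks]; Dd:collider[open] ⇒ blocked
  3. Kk → Dd ← Tt — Dd:collider[open] ⇒ active
  4. Kk → Dd ← Gg → Aa ← Tt — Dd:collider[open]; Gg:fork[blocks]; Aa:collider[open] ⇒ blocked
Because an active path exists, Kk and Tt are not d-separated.

No — Kk and Tt are not d-separated given {Aa, Dd, Gg}.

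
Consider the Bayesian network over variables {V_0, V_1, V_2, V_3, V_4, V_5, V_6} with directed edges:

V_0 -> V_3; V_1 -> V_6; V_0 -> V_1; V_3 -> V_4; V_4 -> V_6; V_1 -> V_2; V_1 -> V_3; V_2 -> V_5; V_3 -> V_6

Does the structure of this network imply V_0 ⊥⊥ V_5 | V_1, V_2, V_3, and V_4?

Yes

We examine all 4 paths between V_0 and V_5:
  1. V_0 → V_1 → V_2 → V_5 — V_1:chain[blocks]; V_2:chain[blocks] ⇒ blocked
  2. V_0 → V_3 → V_4 → V_6 ← V_1 → V_2 → V_5 — V_3:chain[blocks]; V_4:chain[blocks]; V_6:collider[blocks]; V_1:fork[blocks]; V_2:chain[blocks] ⇒ blocked
  3. V_0 → V_3 → V_6 ← V_1 → V_2 → V_5 — V_3:chain[blocks]; V_6:collider[blocks]; V_1:fork[blocks]; V_2:chain[blocks] ⇒ blocked
  4. V_0 → V_3 ← V_1 → V_2 → V_5 — V_3:collider[open]; V_1:fork[blocks]; V_2:chain[blocks] ⇒ blocked
Since every path is blocked, d-separation holds.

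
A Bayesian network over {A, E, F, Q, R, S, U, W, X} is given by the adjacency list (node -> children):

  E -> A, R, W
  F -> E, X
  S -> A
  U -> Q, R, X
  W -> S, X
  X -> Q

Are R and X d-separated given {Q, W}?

No

5 paths connect R and X; each must be blocked for d-separation to hold:
  1. R ← U → X — U:fork[open] ⇒ active
  2. R ← U → Q ← X — U:fork[open]; Q:collider[open] ⇒ active
  3. R ← E ← F → X — E:chain[open]; F:fork[open] ⇒ active
  4. R ← E → W → X — E:fork[open]; W:chain[blocks] ⇒ blocked
  5. R ← E → A ← S ← W → X — E:fork[open]; A:collider[blocks]; S:chain[open]; W:fork[blocks] ⇒ blocked
Since the path R ← U → X is active, R and X are not d-separated given {Q, W}.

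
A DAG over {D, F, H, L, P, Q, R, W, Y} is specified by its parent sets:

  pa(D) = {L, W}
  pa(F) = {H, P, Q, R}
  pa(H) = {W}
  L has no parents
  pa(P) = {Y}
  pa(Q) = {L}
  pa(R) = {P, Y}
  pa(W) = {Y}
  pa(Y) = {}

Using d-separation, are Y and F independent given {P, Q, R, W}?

Yes — Y and F are d-separated given {P, Q, R, W}.

6 paths connect Y and F; each must be blocked for d-separation to hold:
Path 1: Y → P → F
  P is a chain here and P is conditioned on, so the path is blocked at P.
Path 2: Y → P → R → F
  P is a chain here and P is conditioned on, so the path is blocked at P.
Path 3: Y → W → D ← L → Q → F
  W is a chain here and W is conditioned on, so the path is blocked at W.
Path 4: Y → W → H → F
  W is a chain here and W is conditioned on, so the path is blocked at W.
Path 5: Y → R ← P → F
  P is a fork here and P is conditioned on, so the path is blocked at P.
Path 6: Y → R → F
  R is a chain here and R is conditioned on, so the path is blocked at R.
Every path is blocked, so Y and F are d-separated given {P, Q, R, W}.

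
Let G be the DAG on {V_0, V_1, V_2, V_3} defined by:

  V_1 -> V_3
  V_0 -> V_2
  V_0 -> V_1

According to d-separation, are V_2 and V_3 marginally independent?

No — V_2 and V_3 are not d-separated given ∅.

There is one path between V_2 and V_3:
Path 1: V_2 ← V_0 → V_1 → V_3
  V_0 is a fork and V_0 is not conditioned on; V_1 is a chain and V_1 is not conditioned on — no node blocks this path, so it is active.
Since the path V_2 ← V_0 → V_1 → V_3 is active, V_2 and V_3 are not d-separated given ∅.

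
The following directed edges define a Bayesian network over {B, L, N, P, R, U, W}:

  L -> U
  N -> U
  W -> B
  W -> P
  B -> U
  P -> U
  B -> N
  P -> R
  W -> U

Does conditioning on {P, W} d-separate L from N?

Yes — L and N are d-separated given {P, W}.

Enumerating the 4 paths from L to N and testing each for blocking by {P, W}:
Path 1: L → U ← W → B → N
  U is a collider here and neither U nor any of its descendants is conditioned on, so the collider stays closed — the path is blocked at U.
Path 2: L → U ← B → N
  U is a collider here and neither U nor any of its descendants is conditioned on, so the collider stays closed — the path is blocked at U.
Path 3: L → U ← P ← W → B → N
  U is a collider here and neither U nor any of its descendants is conditioned on, so the collider stays closed — the path is blocked at U.
Path 4: L → U ← N
  U is a collider here and neither U nor any of its descendants is conditioned on, so the collider stays closed — the path is blocked at U.
Every path is blocked, so L and N are d-separated given {P, W}.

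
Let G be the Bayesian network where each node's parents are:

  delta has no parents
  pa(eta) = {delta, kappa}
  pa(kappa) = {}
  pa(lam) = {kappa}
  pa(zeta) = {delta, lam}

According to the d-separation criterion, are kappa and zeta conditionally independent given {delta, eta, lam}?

Yes — kappa and zeta are d-separated given {delta, eta, lam}.

There are 2 undirected paths between kappa and zeta; checking each against the conditioning set {delta, eta, lam}:
  1. kappa → eta ← delta → zeta — eta:collider[open]; delta:fork[blocks] ⇒ blocked
  2. kappa → lam → zeta — lam:chain[blocks] ⇒ blocked
Every path is blocked, so kappa and zeta are d-separated given {delta, eta, lam}.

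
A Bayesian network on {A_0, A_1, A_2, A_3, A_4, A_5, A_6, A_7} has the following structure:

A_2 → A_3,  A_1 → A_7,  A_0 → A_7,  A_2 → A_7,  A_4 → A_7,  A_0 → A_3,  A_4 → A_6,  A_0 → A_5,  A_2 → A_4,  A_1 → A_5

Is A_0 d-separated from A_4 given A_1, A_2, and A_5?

There are 6 undirected paths between A_0 and A_4; checking each against the conditioning set {A_1, A_2, A_5}:
  1. A_0 → A_7 ← A_4 — A_7:collider[blocks] ⇒ blocked
  2. A_0 → A_7 ← A_2 → A_4 — A_7:collider[blocks]; A_2:fork[blocks] ⇒ blocked
  3. A_0 → A_5 ← A_1 → A_7 ← A_4 — A_5:collider[open]; A_1:fork[blocks]; A_7:collider[blocks] ⇒ blocked
  4. A_0 → A_5 ← A_1 → A_7 ← A_2 → A_4 — A_5:collider[open]; A_1:fork[blocks]; A_7:collider[blocks]; A_2:fork[blocks] ⇒ blocked
  5. A_0 → A_3 ← A_2 → A_7 ← A_4 — A_3:collider[blocks]; A_2:fork[blocks]; A_7:collider[blocks] ⇒ blocked
  6. A_0 → A_3 ← A_2 → A_4 — A_3:collider[blocks]; A_2:fork[blocks] ⇒ blocked
Since every path is blocked, d-separation holds.

Yes — A_0 and A_4 are d-separated given {A_1, A_2, A_5}.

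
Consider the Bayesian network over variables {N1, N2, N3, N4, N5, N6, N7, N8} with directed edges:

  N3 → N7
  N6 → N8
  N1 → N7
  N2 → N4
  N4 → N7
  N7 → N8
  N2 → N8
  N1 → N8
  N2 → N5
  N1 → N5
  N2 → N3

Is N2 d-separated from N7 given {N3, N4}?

There are 6 undirected paths between N2 and N7; checking each against the conditioning set {N3, N4}:
Path 1: N2 → N5 ← N1 → N7
  N5 is a collider here and neither N5 nor any of its descendants is conditioned on, so the collider stays closed — the path is blocked at N5.
Path 2: N2 → N5 ← N1 → N8 ← N7
  N5 is a collider here and neither N5 nor any of its descendants is conditioned on, so the collider stays closed — the path is blocked at N5.
Path 3: N2 → N8 ← N7
  N8 is a collider here and neither N8 nor any of its descendants is conditioned on, so the collider stays closed — the path is blocked at N8.
Path 4: N2 → N8 ← N1 → N7
  N8 is a collider here and neither N8 nor any of its descendants is conditioned on, so the collider stays closed — the path is blocked at N8.
Path 5: N2 → N3 → N7
  N3 is a chain here and N3 is conditioned on, so the path is blocked at N3.
Path 6: N2 → N4 → N7
  N4 is a chain here and N4 is conditioned on, so the path is blocked at N4.
Every path is blocked, so N2 and N7 are d-separated given {N3, N4}.

Yes — N2 and N7 are d-separated given {N3, N4}.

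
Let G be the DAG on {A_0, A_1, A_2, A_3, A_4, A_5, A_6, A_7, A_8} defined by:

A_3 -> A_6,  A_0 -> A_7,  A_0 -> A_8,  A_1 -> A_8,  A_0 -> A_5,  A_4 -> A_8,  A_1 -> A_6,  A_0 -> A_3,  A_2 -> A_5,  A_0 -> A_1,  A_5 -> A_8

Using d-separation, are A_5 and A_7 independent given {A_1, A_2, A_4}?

No — A_5 and A_7 are not d-separated given {A_1, A_2, A_4}.

Enumerating the 4 paths from A_5 to A_7 and testing each for blocking by {A_1, A_2, A_4}:
  1. A_5 ← A_0 → A_7 — A_0:fork[open] ⇒ active
  2. A_5 → A_8 ← A_0 → A_7 — A_8:collider[blocks]; A_0:fork[open] ⇒ blocked
  3. A_5 → A_8 ← A_1 ← A_0 → A_7 — A_8:collider[blocks]; A_1:chain[blocks]; A_0:fork[open] ⇒ blocked
  4. A_5 → A_8 ← A_1 → A_6 ← A_3 ← A_0 → A_7 — A_8:collider[blocks]; A_1:fork[blocks]; A_6:collider[blocks]; A_3:chain[open]; A_0:fork[open] ⇒ blocked
Since the path A_5 ← A_0 → A_7 is active, A_5 and A_7 are not d-separated given {A_1, A_2, A_4}.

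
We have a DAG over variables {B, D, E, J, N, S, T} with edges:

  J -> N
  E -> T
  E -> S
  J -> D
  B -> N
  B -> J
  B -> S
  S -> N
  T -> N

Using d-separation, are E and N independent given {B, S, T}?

There are 4 undirected paths between E and N; checking each against the conditioning set {B, S, T}:
  1. E → S → N — S:chain[blocks] ⇒ blocked
  2. E → S ← B → J → N — S:collider[open]; B:fork[blocks]; J:chain[open] ⇒ blocked
  3. E → S ← B → N — S:collider[open]; B:fork[blocks] ⇒ blocked
  4. E → T → N — T:chain[blocks] ⇒ blocked
Since every path is blocked, d-separation holds.

Yes — E and N are d-separated given {B, S, T}.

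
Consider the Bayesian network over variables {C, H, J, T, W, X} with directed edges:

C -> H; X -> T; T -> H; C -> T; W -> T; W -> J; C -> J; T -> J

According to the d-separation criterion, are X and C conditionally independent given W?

There are 4 undirected paths between X and C; checking each against the conditioning set {W}:
  1. X → T ← C — T:collider[blocks] ⇒ blocked
  2. X → T ← W → J ← C — T:collider[blocks]; W:fork[blocks]; J:collider[blocks] ⇒ blocked
  3. X → T → J ← C — T:chain[open]; J:collider[blocks] ⇒ blocked
  4. X → T → H ← C — T:chain[open]; H:collider[blocks] ⇒ blocked
Every path is blocked, so X and C are d-separated given {W}.

Yes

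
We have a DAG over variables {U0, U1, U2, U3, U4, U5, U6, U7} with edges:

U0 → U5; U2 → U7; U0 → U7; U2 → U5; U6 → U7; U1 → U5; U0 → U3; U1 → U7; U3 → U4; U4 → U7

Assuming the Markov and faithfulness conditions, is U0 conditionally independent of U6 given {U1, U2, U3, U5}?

Yes

4 paths connect U0 and U6; each must be blocked for d-separation to hold:
  1. U0 → U7 ← U6 — U7:collider[blocks] ⇒ blocked
  2. U0 → U3 → U4 → U7 ← U6 — U3:chain[blocks]; U4:chain[open]; U7:collider[blocks] ⇒ blocked
  3. U0 → U5 ← U1 → U7 ← U6 — U5:collider[open]; U1:fork[blocks]; U7:collider[blocks] ⇒ blocked
  4. U0 → U5 ← U2 → U7 ← U6 — U5:collider[open]; U2:fork[blocks]; U7:collider[blocks] ⇒ blocked
All paths are blocked; U0 ⊥ U6 | {U1, U2, U3, U5} holds.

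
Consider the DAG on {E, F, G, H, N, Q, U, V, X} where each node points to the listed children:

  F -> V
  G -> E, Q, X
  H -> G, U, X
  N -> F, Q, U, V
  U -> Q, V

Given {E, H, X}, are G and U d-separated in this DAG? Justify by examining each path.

There are 6 undirected paths between G and U; checking each against the conditioning set {E, H, X}:
Path 1: G → Q ← N → F → V ← U
  Q is a collider here and neither Q nor any of its descendants is conditioned on, so the collider stays closed — the path is blocked at Q.
Path 2: G → Q ← N → V ← U
  Q is a collider here and neither Q nor any of its descendants is conditioned on, so the collider stays closed — the path is blocked at Q.
Path 3: G → Q ← N → U
  Q is a collider here and neither Q nor any of its descendants is conditioned on, so the collider stays closed — the path is blocked at Q.
Path 4: G → Q ← U
  Q is a collider here and neither Q nor any of its descendants is conditioned on, so the collider stays closed — the path is blocked at Q.
Path 5: G ← H → U
  H is a fork here and H is conditioned on, so the path is blocked at H.
Path 6: G → X ← H → U
  H is a fork here and H is conditioned on, so the path is blocked at H.
Since every path is blocked, d-separation holds.

Yes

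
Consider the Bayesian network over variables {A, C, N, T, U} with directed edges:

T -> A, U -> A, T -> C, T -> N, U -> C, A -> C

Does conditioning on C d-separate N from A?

There are 3 undirected paths between N and A; checking each against the conditioning set {C}:
  1. N ← T → A — T:fork[open] ⇒ active
  2. N ← T → C ← U → A — T:fork[open]; C:collider[open]; U:fork[open] ⇒ active
  3. N ← T → C ← A — T:fork[open]; C:collider[open] ⇒ active
At least one path is unblocked, so d-separation fails.

No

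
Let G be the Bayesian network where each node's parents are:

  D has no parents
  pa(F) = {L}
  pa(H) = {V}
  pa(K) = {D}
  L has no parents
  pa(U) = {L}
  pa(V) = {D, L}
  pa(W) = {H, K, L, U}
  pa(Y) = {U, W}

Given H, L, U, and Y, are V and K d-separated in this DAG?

5 paths connect V and K; each must be blocked for d-separation to hold:
  1. V ← L → W ← K — L:fork[blocks]; W:collider[open] ⇒ blocked
  2. V ← L → U → Y ← W ← K — L:fork[blocks]; U:chain[blocks]; Y:collider[open]; W:chain[open] ⇒ blocked
  3. V ← L → U → W ← K — L:fork[blocks]; U:chain[blocks]; W:collider[open] ⇒ blocked
  4. V → H → W ← K — H:chain[blocks]; W:collider[open] ⇒ blocked
  5. V ← D → K — D:fork[open] ⇒ active
Because an active path exists, V and K are not d-separated.

No — V and K are not d-separated given {H, L, U, Y}.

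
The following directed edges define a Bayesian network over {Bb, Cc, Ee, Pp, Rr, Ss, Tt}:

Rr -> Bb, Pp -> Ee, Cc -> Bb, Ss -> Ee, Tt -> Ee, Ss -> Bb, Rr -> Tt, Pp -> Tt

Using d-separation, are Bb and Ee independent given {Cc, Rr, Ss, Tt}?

Yes

We examine all 3 paths between Bb and Ee:
  1. Bb ← Rr → Tt → Ee — Rr:fork[blocks]; Tt:chain[blocks] ⇒ blocked
  2. Bb ← Rr → Tt ← Pp → Ee — Rr:fork[blocks]; Tt:collider[open]; Pp:fork[open] ⇒ blocked
  3. Bb ← Ss → Ee — Ss:fork[blocks] ⇒ blocked
Every path is blocked, so Bb and Ee are d-separated given {Cc, Rr, Ss, Tt}.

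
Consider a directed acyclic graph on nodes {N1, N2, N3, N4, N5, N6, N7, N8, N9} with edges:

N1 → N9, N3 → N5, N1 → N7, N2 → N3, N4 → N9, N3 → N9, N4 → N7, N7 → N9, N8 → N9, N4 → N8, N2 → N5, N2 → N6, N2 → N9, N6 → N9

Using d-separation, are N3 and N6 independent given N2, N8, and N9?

6 paths connect N3 and N6; each must be blocked for d-separation to hold:
  1. N3 → N9 ← N6 — N9:collider[open] ⇒ active
  2. N3 → N9 ← N2 → N6 — N9:collider[open]; N2:fork[blocks] ⇒ blocked
  3. N3 → N5 ← N2 → N9 ← N6 — N5:collider[blocks]; N2:fork[blocks]; N9:collider[open] ⇒ blocked
  4. N3 → N5 ← N2 → N6 — N5:collider[blocks]; N2:fork[blocks] ⇒ blocked
  5. N3 ← N2 → N9 ← N6 — N2:fork[blocks]; N9:collider[open] ⇒ blocked
  6. N3 ← N2 → N6 — N2:fork[blocks] ⇒ blocked
Because an active path exists, N3 and N6 are not d-separated.

No — N3 and N6 are not d-separated given {N2, N8, N9}.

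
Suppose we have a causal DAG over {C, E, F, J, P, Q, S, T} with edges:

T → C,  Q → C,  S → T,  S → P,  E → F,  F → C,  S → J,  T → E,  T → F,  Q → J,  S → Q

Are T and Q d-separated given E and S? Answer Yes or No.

Yes

Enumerating the 5 paths from T to Q and testing each for blocking by {E, S}:
Path 1: T ← S → J ← Q
  S is a fork here and S is conditioned on, so the path is blocked at S.
Path 2: T ← S → Q
  S is a fork here and S is conditioned on, so the path is blocked at S.
Path 3: T → F → C ← Q
  C is a collider here and neither C nor any of its descendants is conditioned on, so the collider stays closed — the path is blocked at C.
Path 4: T → C ← Q
  C is a collider here and neither C nor any of its descendants is conditioned on, so the collider stays closed — the path is blocked at C.
Path 5: T → E → F → C ← Q
  E is a chain here and E is conditioned on, so the path is blocked at E.
Every path is blocked, so T and Q are d-separated given {E, S}.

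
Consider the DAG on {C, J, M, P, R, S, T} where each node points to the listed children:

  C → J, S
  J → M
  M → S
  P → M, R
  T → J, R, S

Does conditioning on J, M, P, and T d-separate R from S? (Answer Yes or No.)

6 paths connect R and S; each must be blocked for d-separation to hold:
  1. R ← P → M → S — P:fork[blocks]; M:chain[blocks] ⇒ blocked
  2. R ← P → M ← J ← T → S — P:fork[blocks]; M:collider[open]; J:chain[blocks]; T:fork[blocks] ⇒ blocked
  3. R ← P → M ← J ← C → S — P:fork[blocks]; M:collider[open]; J:chain[blocks]; C:fork[open] ⇒ blocked
  4. R ← T → S — T:fork[blocks] ⇒ blocked
  5. R ← T → J → M → S — T:fork[blocks]; J:chain[blocks]; M:chain[blocks] ⇒ blocked
  6. R ← T → J ← C → S — T:fork[blocks]; J:collider[open]; C:fork[open] ⇒ blocked
Every path is blocked, so R and S are d-separated given {J, M, P, T}.

Yes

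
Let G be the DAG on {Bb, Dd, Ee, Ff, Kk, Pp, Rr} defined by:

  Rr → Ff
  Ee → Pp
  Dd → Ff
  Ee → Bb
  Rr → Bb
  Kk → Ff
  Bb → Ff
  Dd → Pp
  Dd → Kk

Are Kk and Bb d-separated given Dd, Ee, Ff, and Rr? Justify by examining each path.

No

There are 6 undirected paths between Kk and Bb; checking each against the conditioning set {Dd, Ee, Ff, Rr}:
  1. Kk → Ff ← Dd → Pp ← Ee → Bb — Ff:collider[open]; Dd:fork[blocks]; Pp:collider[blocks]; Ee:fork[blocks] ⇒ blocked
  2. Kk → Ff ← Rr → Bb — Ff:collider[open]; Rr:fork[blocks] ⇒ blocked
  3. Kk → Ff ← Bb — Ff:collider[open] ⇒ active
  4. Kk ← Dd → Ff ← Rr → Bb — Dd:fork[blocks]; Ff:collider[open]; Rr:fork[blocks] ⇒ blocked
  5. Kk ← Dd → Ff ← Bb — Dd:fork[blocks]; Ff:collider[open] ⇒ blocked
  6. Kk ← Dd → Pp ← Ee → Bb — Dd:fork[blocks]; Pp:collider[blocks]; Ee:fork[blocks] ⇒ blocked
Because an active path exists, Kk and Bb are not d-separated.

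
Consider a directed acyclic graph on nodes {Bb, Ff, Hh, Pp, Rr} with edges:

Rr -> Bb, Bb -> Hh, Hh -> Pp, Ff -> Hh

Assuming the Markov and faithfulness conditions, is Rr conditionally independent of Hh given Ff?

No — Rr and Hh are not d-separated given {Ff}.

There is one path between Rr and Hh:
  1. Rr → Bb → Hh — Bb:chain[open] ⇒ active
Because an active path exists, Rr and Hh are not d-separated.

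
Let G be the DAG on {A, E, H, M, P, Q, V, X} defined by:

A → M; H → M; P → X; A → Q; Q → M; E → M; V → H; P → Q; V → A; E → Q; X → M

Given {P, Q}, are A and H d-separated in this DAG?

There are 5 undirected paths between A and H; checking each against the conditioning set {P, Q}:
Path 1: A → M ← H
  M is a collider here and neither M nor any of its descendants is conditioned on, so the collider stays closed — the path is blocked at M.
Path 2: A → Q → M ← H
  Q is a chain here and Q is conditioned on, so the path is blocked at Q.
Path 3: A → Q ← E → M ← H
  M is a collider here and neither M nor any of its descendants is conditioned on, so the collider stays closed — the path is blocked at M.
Path 4: A → Q ← P → X → M ← H
  P is a fork here and P is conditioned on, so the path is blocked at P.
Path 5: A ← V → H
  V is a fork and V is not conditioned on — no node blocks this path, so it is active.
Since the path A ← V → H is active, A and H are not d-separated given {P, Q}.

No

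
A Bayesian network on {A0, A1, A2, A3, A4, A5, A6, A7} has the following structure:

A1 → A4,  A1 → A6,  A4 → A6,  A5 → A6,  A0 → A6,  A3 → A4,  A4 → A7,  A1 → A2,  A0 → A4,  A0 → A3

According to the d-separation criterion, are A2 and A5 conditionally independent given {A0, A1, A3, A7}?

Enumerating the 4 paths from A2 to A5 and testing each for blocking by {A0, A1, A3, A7}:
Path 1: A2 ← A1 → A6 ← A5
  A1 is a fork here and A1 is conditioned on, so the path is blocked at A1.
Path 2: A2 ← A1 → A4 ← A0 → A6 ← A5
  A1 is a fork here and A1 is conditioned on, so the path is blocked at A1.
Path 3: A2 ← A1 → A4 → A6 ← A5
  A1 is a fork here and A1 is conditioned on, so the path is blocked at A1.
Path 4: A2 ← A1 → A4 ← A3 ← A0 → A6 ← A5
  A1 is a fork here and A1 is conditioned on, so the path is blocked at A1.
Every path is blocked, so A2 and A5 are d-separated given {A0, A1, A3, A7}.

Yes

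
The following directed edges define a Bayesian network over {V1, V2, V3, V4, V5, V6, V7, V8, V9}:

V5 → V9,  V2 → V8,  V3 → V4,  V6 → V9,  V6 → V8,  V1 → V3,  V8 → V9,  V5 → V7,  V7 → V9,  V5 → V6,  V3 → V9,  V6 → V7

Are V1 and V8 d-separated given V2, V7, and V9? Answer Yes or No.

No

We examine all 6 paths between V1 and V8:
  1. V1 → V3 → V9 ← V8 — V3:chain[open]; V9:collider[open] ⇒ active
  2. V1 → V3 → V9 ← V6 → V8 — V3:chain[open]; V9:collider[open]; V6:fork[open] ⇒ active
  3. V1 → V3 → V9 ← V5 → V6 → V8 — V3:chain[open]; V9:collider[open]; V5:fork[open]; V6:chain[open] ⇒ active
  4. V1 → V3 → V9 ← V5 → V7 ← V6 → V8 — V3:chain[open]; V9:collider[open]; V5:fork[open]; V7:collider[open]; V6:fork[open] ⇒ active
  5. V1 → V3 → V9 ← V7 ← V6 → V8 — V3:chain[open]; V9:collider[open]; V7:chain[blocks]; V6:fork[open] ⇒ blocked
  6. V1 → V3 → V9 ← V7 ← V5 → V6 → V8 — V3:chain[open]; V9:collider[open]; V7:chain[blocks]; V5:fork[open]; V6:chain[open] ⇒ blocked
Because an active path exists, V1 and V8 are not d-separated.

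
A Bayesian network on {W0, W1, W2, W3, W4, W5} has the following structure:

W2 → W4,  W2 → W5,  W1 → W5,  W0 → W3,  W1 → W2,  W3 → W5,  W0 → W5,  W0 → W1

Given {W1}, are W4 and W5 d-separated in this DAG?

We examine all 4 paths between W4 and W5:
Path 1: W4 ← W2 ← W1 ← W0 → W5
  W1 is a chain here and W1 is conditioned on, so the path is blocked at W1.
Path 2: W4 ← W2 ← W1 ← W0 → W3 → W5
  W1 is a chain here and W1 is conditioned on, so the path is blocked at W1.
Path 3: W4 ← W2 ← W1 → W5
  W1 is a fork here and W1 is conditioned on, so the path is blocked at W1.
Path 4: W4 ← W2 → W5
  W2 is a fork and W2 is not conditioned on — no node blocks this path, so it is active.
Because an active path exists, W4 and W5 are not d-separated.

No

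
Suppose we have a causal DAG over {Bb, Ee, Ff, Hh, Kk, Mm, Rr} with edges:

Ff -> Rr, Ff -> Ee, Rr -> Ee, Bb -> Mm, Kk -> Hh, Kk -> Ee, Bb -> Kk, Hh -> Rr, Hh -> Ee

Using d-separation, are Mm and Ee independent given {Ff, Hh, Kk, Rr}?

We examine all 4 paths between Mm and Ee:
Path 1: Mm ← Bb → Kk → Hh → Ee
  Kk is a chain here and Kk is conditioned on, so the path is blocked at Kk.
Path 2: Mm ← Bb → Kk → Hh → Rr → Ee
  Kk is a chain here and Kk is conditioned on, so the path is blocked at Kk.
Path 3: Mm ← Bb → Kk → Hh → Rr ← Ff → Ee
  Kk is a chain here and Kk is conditioned on, so the path is blocked at Kk.
Path 4: Mm ← Bb → Kk → Ee
  Kk is a chain here and Kk is conditioned on, so the path is blocked at Kk.
Every path is blocked, so Mm and Ee are d-separated given {Ff, Hh, Kk, Rr}.

Yes — Mm and Ee are d-separated given {Ff, Hh, Kk, Rr}.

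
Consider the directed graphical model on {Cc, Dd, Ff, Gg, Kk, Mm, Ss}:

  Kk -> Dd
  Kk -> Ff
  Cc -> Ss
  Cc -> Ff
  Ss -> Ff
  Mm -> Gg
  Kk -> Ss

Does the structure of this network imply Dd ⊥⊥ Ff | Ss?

No — Dd and Ff are not d-separated given {Ss}.

Enumerating the 3 paths from Dd to Ff and testing each for blocking by {Ss}:
  1. Dd ← Kk → Ss ← Cc → Ff — Kk:fork[open]; Ss:collider[open]; Cc:fork[open] ⇒ active
  2. Dd ← Kk → Ss → Ff — Kk:fork[open]; Ss:chain[blocks] ⇒ blocked
  3. Dd ← Kk → Ff — Kk:fork[open] ⇒ active
Because an active path exists, Dd and Ff are not d-separated.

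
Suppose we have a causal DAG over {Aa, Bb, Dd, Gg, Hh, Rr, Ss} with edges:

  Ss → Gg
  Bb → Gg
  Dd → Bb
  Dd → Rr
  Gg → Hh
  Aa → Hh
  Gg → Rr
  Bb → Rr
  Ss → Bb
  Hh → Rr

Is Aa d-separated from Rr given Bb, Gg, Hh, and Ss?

We examine all 6 paths between Aa and Rr:
  1. Aa → Hh ← Gg → Rr — Hh:collider[open]; Gg:fork[blocks] ⇒ blocked
  2. Aa → Hh ← Gg ← Ss → Bb → Rr — Hh:collider[open]; Gg:chain[blocks]; Ss:fork[blocks]; Bb:chain[blocks] ⇒ blocked
  3. Aa → Hh ← Gg ← Ss → Bb ← Dd → Rr — Hh:collider[open]; Gg:chain[blocks]; Ss:fork[blocks]; Bb:collider[open]; Dd:fork[open] ⇒ blocked
  4. Aa → Hh ← Gg ← Bb → Rr — Hh:collider[open]; Gg:chain[blocks]; Bb:fork[blocks] ⇒ blocked
  5. Aa → Hh ← Gg ← Bb ← Dd → Rr — Hh:collider[open]; Gg:chain[blocks]; Bb:chain[blocks]; Dd:fork[open] ⇒ blocked
  6. Aa → Hh → Rr — Hh:chain[blocks] ⇒ blocked
Since every path is blocked, d-separation holds.

Yes — Aa and Rr are d-separated given {Bb, Gg, Hh, Ss}.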